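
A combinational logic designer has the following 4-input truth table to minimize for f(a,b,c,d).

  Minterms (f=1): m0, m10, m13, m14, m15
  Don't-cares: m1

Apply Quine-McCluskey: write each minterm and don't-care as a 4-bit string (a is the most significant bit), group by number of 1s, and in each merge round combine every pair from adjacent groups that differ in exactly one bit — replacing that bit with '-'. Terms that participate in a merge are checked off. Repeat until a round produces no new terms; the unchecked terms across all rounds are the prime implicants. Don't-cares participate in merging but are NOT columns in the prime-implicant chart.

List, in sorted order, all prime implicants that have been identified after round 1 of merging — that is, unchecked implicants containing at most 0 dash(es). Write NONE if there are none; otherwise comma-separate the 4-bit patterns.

[col 0] 0000*, 0001*, 1010*, 1101*, 1110*, 1111*
[col 1] 000-, 1-10, 11-1, 111-
Prime implicants: 000-, 1-10, 11-1, 111-

NONE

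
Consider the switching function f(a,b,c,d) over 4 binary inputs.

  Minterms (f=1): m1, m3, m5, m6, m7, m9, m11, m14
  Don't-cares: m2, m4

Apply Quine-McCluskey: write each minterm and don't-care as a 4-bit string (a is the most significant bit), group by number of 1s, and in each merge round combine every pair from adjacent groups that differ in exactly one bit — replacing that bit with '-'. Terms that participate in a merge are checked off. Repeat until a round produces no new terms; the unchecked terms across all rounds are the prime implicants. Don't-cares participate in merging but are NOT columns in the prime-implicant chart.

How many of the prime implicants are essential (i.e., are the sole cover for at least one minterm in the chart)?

[col 0] 0001*, 0010*, 0011*, 0100*, 0101*, 0110*, 0111*, 1001*, 1011*, 1110*
[col 1] -001*, -011*, -110, 0-01*, 0-10*, 0-11*, 00-1*, 001-*, 01-0*, 01-1*, 010-*, 011-*, 10-1*
[col 2] -0-1, 0--1, 0-1-, 01--
Prime implicants: -0-1, -110, 0--1, 0-1-, 01--
PI chart (minterm → PIs covering it):
  1 | -0-1,0--1
  3 | -0-1,0--1,0-1-
  5 | 0--1,01--
  6 | -110,0-1-,01--
  7 | 0--1,0-1-,01--
  9 | -0-1  (sole → essential)
  11 | -0-1  (sole → essential)
  14 | -110  (sole → essential)
Essential prime implicants: -0-1, -110

2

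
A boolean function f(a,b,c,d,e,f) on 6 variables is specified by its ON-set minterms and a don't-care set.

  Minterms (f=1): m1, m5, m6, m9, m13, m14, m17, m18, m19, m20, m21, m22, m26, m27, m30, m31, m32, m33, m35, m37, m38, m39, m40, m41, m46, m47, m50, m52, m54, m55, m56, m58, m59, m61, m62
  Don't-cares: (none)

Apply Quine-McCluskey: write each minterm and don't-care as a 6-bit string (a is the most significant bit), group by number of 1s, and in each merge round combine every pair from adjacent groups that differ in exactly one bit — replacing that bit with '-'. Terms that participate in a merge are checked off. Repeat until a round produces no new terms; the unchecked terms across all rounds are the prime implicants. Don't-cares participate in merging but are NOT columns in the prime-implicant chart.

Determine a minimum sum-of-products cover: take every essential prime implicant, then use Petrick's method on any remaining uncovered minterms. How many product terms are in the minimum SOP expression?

14

size-2^0 implicants → 000001(✓)  000101(✓)  000110(✓)  001001(✓)  001101(✓)  001110(✓)  010001(✓)  010010(✓)  010011(✓)  010100(✓)  010101(✓)  010110(✓)  011010(✓)  011011(✓)  011110(✓)  011111(✓)  100000(✓)  100001(✓)  100011(✓)  100101(✓)  100110(✓)  100111(✓)  101000(✓)  101001(✓)  101110(✓)  101111(✓)  110010(✓)  110100(✓)  110110(✓)  110111(✓)  111000(✓)  111010(✓)  111011(✓)  111101  111110(✓)
size-2^1 implicants → -00001(✓)  -00101(✓)  -00110(✓)  -01001(✓)  -01110(✓)  -10010(✓)  -10100(✓)  -10110(✓)  -11010(✓)  -11011(✓)  -11110(✓)  0-0001(✓)  0-0101(✓)  0-0110(✓)  0-1110(✓)  00-001(✓)  00-101(✓)  00-110(✓)  000-01(✓)  001-01(✓)  01-010(✓)  01-011(✓)  01-110(✓)  010-01(✓)  010-10(✓)  0100-1  01001-(✓)  0101-0(✓)  01010-  011-10(✓)  011-11(✓)  01101-(✓)  01111-(✓)  1-0110(✓)  1-0111(✓)  1-1000  1-1110(✓)  10-000(✓)  10-001(✓)  10-110(✓)  10-111(✓)  100-01(✓)  100-11(✓)  1000-1(✓)  10000-(✓)  1001-1(✓)  10011-(✓)  10100-(✓)  10111-(✓)  11-010(✓)  11-110(✓)  110-10(✓)  1101-0(✓)  11011-(✓)  111-10(✓)  1110-0  11101-(✓)
size-2^2 implicants → --0110(✓)  --1110(✓)  -0-001  -0-110(✓)  -00-01  -1-010(✓)  -1-110(✓)  -10-10(✓)  -101-0  -11-10(✓)  -1101-  0--110(✓)  0-0-01  00--01  01--10(✓)  01-01-  011-1-  1--110(✓)  1-011-  10-00-  10-11-  100--1  11--10(✓)
size-2^3 implicants → ---110  -1--10
Unchecked terms (primes): ---110, -0-001, -00-01, -1--10, -101-0, -1101-, 0-0-01, 00--01, 01-01-, 0100-1, 01010-, 011-1-, 1-011-, 1-1000, 10-00-, 10-11-, 100--1, 1110-0, 111101
Minterm coverage:
  m1 ⊆ -0-001,-00-01,0-0-01,00--01
  m5 ⊆ -00-01,0-0-01,00--01
  m6 ⊆ ---110 [E]
  m9 ⊆ -0-001,00--01
  m13 ⊆ 00--01 [E]
  m14 ⊆ ---110 [E]
  m17 ⊆ 0-0-01,0100-1
  m18 ⊆ -1--10,01-01-
  m19 ⊆ 01-01-,0100-1
  m20 ⊆ -101-0,01010-
  m21 ⊆ 0-0-01,01010-
  m22 ⊆ ---110,-1--10,-101-0
  m26 ⊆ -1--10,-1101-,01-01-,011-1-
  m27 ⊆ -1101-,01-01-,011-1-
  m30 ⊆ ---110,-1--10,011-1-
  m31 ⊆ 011-1- [E]
  m32 ⊆ 10-00- [E]
  m33 ⊆ -0-001,-00-01,10-00-,100--1
  m35 ⊆ 100--1 [E]
  m37 ⊆ -00-01,100--1
  m38 ⊆ ---110,1-011-,10-11-
  m39 ⊆ 1-011-,10-11-,100--1
  m40 ⊆ 1-1000,10-00-
  m41 ⊆ -0-001,10-00-
  m46 ⊆ ---110,10-11-
  m47 ⊆ 10-11- [E]
  m50 ⊆ -1--10 [E]
  m52 ⊆ -101-0 [E]
  m54 ⊆ ---110,-1--10,-101-0,1-011-
  m55 ⊆ 1-011- [E]
  m56 ⊆ 1-1000,1110-0
  m58 ⊆ -1--10,-1101-,1110-0
  m59 ⊆ -1101- [E]
  m61 ⊆ 111101 [E]
  m62 ⊆ ---110,-1--10
E = {---110, -1--10, -101-0, -1101-, 00--01, 011-1-, 1-011-, 10-00-, 10-11-, 100--1, 111101}
Petrick residual → 0-0-01, 01-01-, 1-1000
Cover = def' + bef' + bc'df' + bcd'e + a'c'e'f + a'b'e'f + a'bd'e + a'bce + ac'de + acd'e'f' + ab'd'e' + ab'de + ab'c'f + abcde'f  |cover|=14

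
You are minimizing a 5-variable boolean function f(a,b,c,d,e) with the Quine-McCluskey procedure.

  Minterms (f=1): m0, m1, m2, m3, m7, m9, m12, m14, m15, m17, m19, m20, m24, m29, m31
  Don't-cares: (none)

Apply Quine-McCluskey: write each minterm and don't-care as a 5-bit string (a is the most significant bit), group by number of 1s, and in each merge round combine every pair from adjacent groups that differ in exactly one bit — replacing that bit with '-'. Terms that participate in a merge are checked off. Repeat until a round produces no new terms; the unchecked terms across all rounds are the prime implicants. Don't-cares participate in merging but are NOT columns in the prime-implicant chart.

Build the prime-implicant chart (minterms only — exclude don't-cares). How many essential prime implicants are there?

Round 0: 00000✓ 00001✓ 00010✓ 00011✓ 00111✓ 01001✓ 01100✓ 01110✓ 01111✓ 10001✓ 10011✓ 10100 11000 11101✓ 11111✓
Round 1: -0001✓ -0011✓ -1111 0-001 0-111 00-11 000-0✓ 000-1✓ 0000-✓ 0001-✓ 011-0 0111- 100-1✓ 111-1
Round 2: -00-1 000--
PIs = {-00-1, -1111, 0-001, 0-111, 00-11, 000--, 011-0, 0111-, 10100, 11000, 111-1}
Coverage chart:
  m0: 000-- ←essential
  m1: -00-1,0-001,000--
  m2: 000-- ←essential
  m3: -00-1,00-11,000--
  m7: 0-111,00-11
  m9: 0-001 ←essential
  m12: 011-0 ←essential
  m14: 011-0,0111-
  m15: -1111,0-111,0111-
  m17: -00-1 ←essential
  m19: -00-1 ←essential
  m20: 10100 ←essential
  m24: 11000 ←essential
  m29: 111-1 ←essential
  m31: -1111,111-1
Essential: -00-1, 0-001, 000--, 011-0, 10100, 11000, 111-1

7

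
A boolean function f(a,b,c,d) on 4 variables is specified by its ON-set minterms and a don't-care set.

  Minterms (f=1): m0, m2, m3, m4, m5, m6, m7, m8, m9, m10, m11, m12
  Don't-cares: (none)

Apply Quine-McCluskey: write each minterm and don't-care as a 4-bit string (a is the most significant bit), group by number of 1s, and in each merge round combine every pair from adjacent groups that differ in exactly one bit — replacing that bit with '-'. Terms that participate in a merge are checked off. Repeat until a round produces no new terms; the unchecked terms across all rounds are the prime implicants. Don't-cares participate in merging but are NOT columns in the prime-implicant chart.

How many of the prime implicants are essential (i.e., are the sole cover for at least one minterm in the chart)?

3

size-2^0 implicants → 0000(✓)  0010(✓)  0011(✓)  0100(✓)  0101(✓)  0110(✓)  0111(✓)  1000(✓)  1001(✓)  1010(✓)  1011(✓)  1100(✓)
size-2^1 implicants → -000(✓)  -010(✓)  -011(✓)  -100(✓)  0-00(✓)  0-10(✓)  0-11(✓)  00-0(✓)  001-(✓)  01-0(✓)  01-1(✓)  010-(✓)  011-(✓)  1-00(✓)  10-0(✓)  10-1(✓)  100-(✓)  101-(✓)
size-2^2 implicants → --00  -0-0  -01-  0--0  0-1-  01--  10--
Unchecked terms (primes): --00, -0-0, -01-, 0--0, 0-1-, 01--, 10--
Minterm coverage:
  m0 ⊆ --00,-0-0,0--0
  m2 ⊆ -0-0,-01-,0--0,0-1-
  m3 ⊆ -01-,0-1-
  m4 ⊆ --00,0--0,01--
  m5 ⊆ 01-- [E]
  m6 ⊆ 0--0,0-1-,01--
  m7 ⊆ 0-1-,01--
  m8 ⊆ --00,-0-0,10--
  m9 ⊆ 10-- [E]
  m10 ⊆ -0-0,-01-,10--
  m11 ⊆ -01-,10--
  m12 ⊆ --00 [E]
E = {--00, 01--, 10--}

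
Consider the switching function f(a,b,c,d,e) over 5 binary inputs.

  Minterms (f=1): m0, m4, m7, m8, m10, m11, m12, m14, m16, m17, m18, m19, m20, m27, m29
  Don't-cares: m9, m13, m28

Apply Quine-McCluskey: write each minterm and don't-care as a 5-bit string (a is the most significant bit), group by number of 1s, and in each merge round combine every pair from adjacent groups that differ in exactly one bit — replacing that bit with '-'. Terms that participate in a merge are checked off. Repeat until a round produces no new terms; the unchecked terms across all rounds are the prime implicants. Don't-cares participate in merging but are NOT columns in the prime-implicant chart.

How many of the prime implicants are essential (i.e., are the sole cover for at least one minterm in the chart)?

Round 0: 00000✓ 00100✓ 00111 01000✓ 01001✓ 01010✓ 01011✓ 01100✓ 01101✓ 01110✓ 10000✓ 10001✓ 10010✓ 10011✓ 10100✓ 11011✓ 11100✓ 11101✓
Round 1: -0000✓ -0100✓ -1011 -1100✓ -1101✓ 0-000✓ 0-100✓ 00-00✓ 01-00✓ 01-01✓ 01-10✓ 010-0✓ 010-1✓ 0100-✓ 0101-✓ 011-0✓ 0110-✓ 1-011 1-100✓ 10-00✓ 100-0✓ 100-1✓ 1000-✓ 1001-✓ 1110-✓
Round 2: --100 -0-00 -110- 0--00 01--0 01-0- 010-- 100--
PIs = {--100, -0-00, -1011, -110-, 0--00, 00111, 01--0, 01-0-, 010--, 1-011, 100--}
Coverage chart:
  m0: -0-00,0--00
  m4: --100,-0-00,0--00
  m7: 00111 ←essential
  m8: 0--00,01--0,01-0-,010--
  m10: 01--0,010--
  m11: -1011,010--
  m12: --100,-110-,0--00,01--0,01-0-
  m14: 01--0 ←essential
  m16: -0-00,100--
  m17: 100-- ←essential
  m18: 100-- ←essential
  m19: 1-011,100--
  m20: --100,-0-00
  m27: -1011,1-011
  m29: -110- ←essential
Essential: -110-, 00111, 01--0, 100--

4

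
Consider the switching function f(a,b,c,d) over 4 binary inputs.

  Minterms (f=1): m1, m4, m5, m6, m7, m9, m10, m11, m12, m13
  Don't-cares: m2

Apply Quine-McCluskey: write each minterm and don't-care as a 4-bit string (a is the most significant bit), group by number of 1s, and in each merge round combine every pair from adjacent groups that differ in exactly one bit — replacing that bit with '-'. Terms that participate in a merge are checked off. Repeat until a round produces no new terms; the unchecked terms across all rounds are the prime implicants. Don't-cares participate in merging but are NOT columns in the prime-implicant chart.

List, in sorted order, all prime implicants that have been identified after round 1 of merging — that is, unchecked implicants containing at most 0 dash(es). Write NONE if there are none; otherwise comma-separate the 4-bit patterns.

NONE

[col 0] 0001*, 0010*, 0100*, 0101*, 0110*, 0111*, 1001*, 1010*, 1011*, 1100*, 1101*
[col 1] -001*, -010, -100*, -101*, 0-01*, 0-10, 01-0*, 01-1*, 010-*, 011-*, 1-01*, 10-1, 101-, 110-*
[col 2] --01, -10-, 01--
Prime implicants: --01, -010, -10-, 0-10, 01--, 10-1, 101-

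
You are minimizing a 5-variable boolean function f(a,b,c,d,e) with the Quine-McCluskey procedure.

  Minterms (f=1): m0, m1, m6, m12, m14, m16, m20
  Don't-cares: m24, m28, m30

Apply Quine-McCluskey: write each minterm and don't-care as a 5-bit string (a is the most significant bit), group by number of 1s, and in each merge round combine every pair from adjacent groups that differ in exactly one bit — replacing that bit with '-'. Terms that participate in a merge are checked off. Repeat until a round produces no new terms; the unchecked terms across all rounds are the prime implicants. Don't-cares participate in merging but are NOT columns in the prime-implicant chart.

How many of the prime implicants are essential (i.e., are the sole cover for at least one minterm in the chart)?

4

Round 0: 00000✓ 00001✓ 00110✓ 01100✓ 01110✓ 10000✓ 10100✓ 11000✓ 11100✓ 11110✓
Round 1: -0000 -1100✓ -1110✓ 0-110 0000- 011-0✓ 1-000✓ 1-100✓ 10-00✓ 11-00✓ 111-0✓
Round 2: -11-0 1--00
PIs = {-0000, -11-0, 0-110, 0000-, 1--00}
Coverage chart:
  m0: -0000,0000-
  m1: 0000- ←essential
  m6: 0-110 ←essential
  m12: -11-0 ←essential
  m14: -11-0,0-110
  m16: -0000,1--00
  m20: 1--00 ←essential
Essential: -11-0, 0-110, 0000-, 1--00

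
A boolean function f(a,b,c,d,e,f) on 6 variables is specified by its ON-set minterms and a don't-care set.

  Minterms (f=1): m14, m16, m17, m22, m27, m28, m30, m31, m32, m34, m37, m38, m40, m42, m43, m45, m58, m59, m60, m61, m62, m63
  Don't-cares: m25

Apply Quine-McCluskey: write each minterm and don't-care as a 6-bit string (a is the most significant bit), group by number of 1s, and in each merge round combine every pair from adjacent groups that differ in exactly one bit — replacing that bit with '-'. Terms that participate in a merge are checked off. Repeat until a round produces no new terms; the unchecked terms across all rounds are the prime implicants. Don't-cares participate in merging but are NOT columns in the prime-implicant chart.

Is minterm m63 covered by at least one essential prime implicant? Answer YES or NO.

NO

size-2^0 implicants → 001110(✓)  010000(✓)  010001(✓)  010110(✓)  011001(✓)  011011(✓)  011100(✓)  011110(✓)  011111(✓)  100000(✓)  100010(✓)  100101(✓)  100110(✓)  101000(✓)  101010(✓)  101011(✓)  101101(✓)  111010(✓)  111011(✓)  111100(✓)  111101(✓)  111110(✓)  111111(✓)
size-2^1 implicants → -11011(✓)  -11100(✓)  -11110(✓)  -11111(✓)  0-1110  01-001  01-110  01000-  011-11(✓)  0110-1  0111-0(✓)  01111-(✓)  1-1010(✓)  1-1011(✓)  1-1101  10-000(✓)  10-010(✓)  10-101  100-10  1000-0(✓)  1010-0(✓)  10101-(✓)  111-10(✓)  111-11(✓)  11101-(✓)  1111-0(✓)  1111-1(✓)  11110-(✓)  11111-(✓)
size-2^2 implicants → -11-11  -111-0  -1111-  1-101-  10-0-0  111-1-  1111--
Unchecked terms (primes): -11-11, -111-0, -1111-, 0-1110, 01-001, 01-110, 01000-, 0110-1, 1-101-, 1-1101, 10-0-0, 10-101, 100-10, 111-1-, 1111--
Minterm coverage:
  m14 ⊆ 0-1110 [E]
  m16 ⊆ 01000- [E]
  m17 ⊆ 01-001,01000-
  m22 ⊆ 01-110 [E]
  m27 ⊆ -11-11,0110-1
  m28 ⊆ -111-0 [E]
  m30 ⊆ -111-0,-1111-,0-1110,01-110
  m31 ⊆ -11-11,-1111-
  m32 ⊆ 10-0-0 [E]
  m34 ⊆ 10-0-0,100-10
  m37 ⊆ 10-101 [E]
  m38 ⊆ 100-10 [E]
  m40 ⊆ 10-0-0 [E]
  m42 ⊆ 1-101-,10-0-0
  m43 ⊆ 1-101- [E]
  m45 ⊆ 1-1101,10-101
  m58 ⊆ 1-101-,111-1-
  m59 ⊆ -11-11,1-101-,111-1-
  m60 ⊆ -111-0,1111--
  m61 ⊆ 1-1101,1111--
  m62 ⊆ -111-0,-1111-,111-1-,1111--
  m63 ⊆ -11-11,-1111-,111-1-,1111--
E = {-111-0, 0-1110, 01-110, 01000-, 1-101-, 10-0-0, 10-101, 100-10}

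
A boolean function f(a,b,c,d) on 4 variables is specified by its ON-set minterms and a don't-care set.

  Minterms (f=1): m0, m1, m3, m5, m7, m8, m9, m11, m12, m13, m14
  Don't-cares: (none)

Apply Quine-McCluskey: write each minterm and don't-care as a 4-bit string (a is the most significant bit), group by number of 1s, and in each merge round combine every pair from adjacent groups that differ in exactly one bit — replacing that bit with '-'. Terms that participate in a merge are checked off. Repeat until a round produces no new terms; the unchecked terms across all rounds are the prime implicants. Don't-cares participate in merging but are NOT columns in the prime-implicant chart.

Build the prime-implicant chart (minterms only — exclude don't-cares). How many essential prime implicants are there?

Round 0: 0000✓ 0001✓ 0011✓ 0101✓ 0111✓ 1000✓ 1001✓ 1011✓ 1100✓ 1101✓ 1110✓
Round 1: -000✓ -001✓ -011✓ -101✓ 0-01✓ 0-11✓ 00-1✓ 000-✓ 01-1✓ 1-00✓ 1-01✓ 10-1✓ 100-✓ 11-0 110-✓
Round 2: --01 -0-1 -00- 0--1 1-0-
PIs = {--01, -0-1, -00-, 0--1, 1-0-, 11-0}
Coverage chart:
  m0: -00- ←essential
  m1: --01,-0-1,-00-,0--1
  m3: -0-1,0--1
  m5: --01,0--1
  m7: 0--1 ←essential
  m8: -00-,1-0-
  m9: --01,-0-1,-00-,1-0-
  m11: -0-1 ←essential
  m12: 1-0-,11-0
  m13: --01,1-0-
  m14: 11-0 ←essential
Essential: -0-1, -00-, 0--1, 11-0

4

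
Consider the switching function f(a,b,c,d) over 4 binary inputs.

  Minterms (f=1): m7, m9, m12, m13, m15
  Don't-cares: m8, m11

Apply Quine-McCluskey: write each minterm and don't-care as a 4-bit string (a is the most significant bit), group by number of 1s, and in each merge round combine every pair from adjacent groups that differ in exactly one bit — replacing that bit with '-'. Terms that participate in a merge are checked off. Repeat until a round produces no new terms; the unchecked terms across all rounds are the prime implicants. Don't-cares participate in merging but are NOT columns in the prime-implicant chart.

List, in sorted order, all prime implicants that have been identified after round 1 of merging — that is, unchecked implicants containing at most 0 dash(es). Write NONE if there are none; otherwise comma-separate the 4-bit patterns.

[col 0] 0111*, 1000*, 1001*, 1011*, 1100*, 1101*, 1111*
[col 1] -111, 1-00*, 1-01*, 1-11*, 10-1*, 100-*, 11-1*, 110-*
[col 2] 1--1, 1-0-
Prime implicants: -111, 1--1, 1-0-

NONE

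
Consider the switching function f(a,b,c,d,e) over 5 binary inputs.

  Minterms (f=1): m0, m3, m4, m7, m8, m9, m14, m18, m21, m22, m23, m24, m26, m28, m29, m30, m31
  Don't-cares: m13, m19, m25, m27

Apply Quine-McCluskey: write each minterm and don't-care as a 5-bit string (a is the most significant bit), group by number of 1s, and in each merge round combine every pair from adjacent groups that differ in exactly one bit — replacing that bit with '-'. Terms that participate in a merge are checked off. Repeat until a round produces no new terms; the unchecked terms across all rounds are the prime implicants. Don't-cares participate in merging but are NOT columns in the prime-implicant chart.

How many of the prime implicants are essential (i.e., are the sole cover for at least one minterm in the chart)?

size-2^0 implicants → 00000(✓)  00011(✓)  00100(✓)  00111(✓)  01000(✓)  01001(✓)  01101(✓)  01110(✓)  10010(✓)  10011(✓)  10101(✓)  10110(✓)  10111(✓)  11000(✓)  11001(✓)  11010(✓)  11011(✓)  11100(✓)  11101(✓)  11110(✓)  11111(✓)
size-2^1 implicants → -0011(✓)  -0111(✓)  -1000(✓)  -1001(✓)  -1101(✓)  -1110  0-000  00-00  00-11(✓)  01-01(✓)  0100-(✓)  1-010(✓)  1-011(✓)  1-101(✓)  1-110(✓)  1-111(✓)  10-10(✓)  10-11(✓)  1001-(✓)  101-1(✓)  1011-(✓)  11-00(✓)  11-01(✓)  11-10(✓)  11-11(✓)  110-0(✓)  110-1(✓)  1100-(✓)  1101-(✓)  111-0(✓)  111-1(✓)  1110-(✓)  1111-(✓)
size-2^2 implicants → -0-11  -1-01  -100-  1--10(✓)  1--11(✓)  1-01-(✓)  1-1-1  1-11-(✓)  10-1-(✓)  11--0(✓)  11--1(✓)  11-0-(✓)  11-1-(✓)  110--(✓)  111--(✓)
size-2^3 implicants → 1--1-  11---
Unchecked terms (primes): -0-11, -1-01, -100-, -1110, 0-000, 00-00, 1--1-, 1-1-1, 11---
Minterm coverage:
  m0 ⊆ 0-000,00-00
  m3 ⊆ -0-11 [E]
  m4 ⊆ 00-00 [E]
  m7 ⊆ -0-11 [E]
  m8 ⊆ -100-,0-000
  m9 ⊆ -1-01,-100-
  m14 ⊆ -1110 [E]
  m18 ⊆ 1--1- [E]
  m21 ⊆ 1-1-1 [E]
  m22 ⊆ 1--1- [E]
  m23 ⊆ -0-11,1--1-,1-1-1
  m24 ⊆ -100-,11---
  m26 ⊆ 1--1-,11---
  m28 ⊆ 11--- [E]
  m29 ⊆ -1-01,1-1-1,11---
  m30 ⊆ -1110,1--1-,11---
  m31 ⊆ 1--1-,1-1-1,11---
E = {-0-11, -1110, 00-00, 1--1-, 1-1-1, 11---}

6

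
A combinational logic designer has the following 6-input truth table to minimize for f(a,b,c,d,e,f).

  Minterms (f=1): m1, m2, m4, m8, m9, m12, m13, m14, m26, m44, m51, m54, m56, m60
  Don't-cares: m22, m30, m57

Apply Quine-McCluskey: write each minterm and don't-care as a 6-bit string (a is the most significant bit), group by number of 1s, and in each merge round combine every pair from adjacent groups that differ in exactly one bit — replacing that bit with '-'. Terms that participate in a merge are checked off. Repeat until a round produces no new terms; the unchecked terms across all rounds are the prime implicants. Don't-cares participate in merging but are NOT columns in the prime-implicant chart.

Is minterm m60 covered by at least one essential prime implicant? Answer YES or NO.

Round 0: 000001✓ 000010 000100✓ 001000✓ 001001✓ 001100✓ 001101✓ 001110✓ 010110✓ 011010✓ 011110✓ 101100✓ 110011 110110✓ 111000✓ 111001✓ 111100✓
Round 1: -01100 -10110 0-1110 00-001 00-100 001-00✓ 001-01✓ 00100-✓ 0011-0 00110-✓ 01-110 011-10 1-1100 111-00 11100-
Round 2: 001-0-
PIs = {-01100, -10110, 0-1110, 00-001, 00-100, 000010, 001-0-, 0011-0, 01-110, 011-10, 1-1100, 110011, 111-00, 11100-}
Coverage chart:
  m1: 00-001 ←essential
  m2: 000010 ←essential
  m4: 00-100 ←essential
  m8: 001-0- ←essential
  m9: 00-001,001-0-
  m12: -01100,00-100,001-0-,0011-0
  m13: 001-0- ←essential
  m14: 0-1110,0011-0
  m26: 011-10 ←essential
  m44: -01100,1-1100
  m51: 110011 ←essential
  m54: -10110 ←essential
  m56: 111-00,11100-
  m60: 1-1100,111-00
Essential: -10110, 00-001, 00-100, 000010, 001-0-, 011-10, 110011

NO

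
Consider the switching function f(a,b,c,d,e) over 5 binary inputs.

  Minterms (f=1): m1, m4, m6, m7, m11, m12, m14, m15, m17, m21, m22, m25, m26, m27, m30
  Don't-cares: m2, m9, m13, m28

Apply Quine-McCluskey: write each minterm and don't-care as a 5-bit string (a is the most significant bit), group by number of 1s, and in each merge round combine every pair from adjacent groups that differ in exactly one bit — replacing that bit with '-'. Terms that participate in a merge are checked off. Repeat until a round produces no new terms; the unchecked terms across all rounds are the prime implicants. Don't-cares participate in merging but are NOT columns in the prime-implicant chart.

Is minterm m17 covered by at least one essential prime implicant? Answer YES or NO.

Round 0: 00001✓ 00010✓ 00100✓ 00110✓ 00111✓ 01001✓ 01011✓ 01100✓ 01101✓ 01110✓ 01111✓ 10001✓ 10101✓ 10110✓ 11001✓ 11010✓ 11011✓ 11100✓ 11110✓
Round 1: -0001✓ -0110✓ -1001✓ -1011✓ -1100✓ -1110✓ 0-001✓ 0-100✓ 0-110✓ 0-111✓ 00-10 001-0✓ 0011-✓ 01-01✓ 01-11✓ 010-1✓ 011-0✓ 011-1✓ 0110-✓ 0111-✓ 1-001✓ 1-110✓ 10-01 11-10 110-1✓ 1101- 111-0✓
Round 2: --001 --110 -10-1 -11-0 0-1-0 0-11- 01--1 011--
PIs = {--001, --110, -10-1, -11-0, 0-1-0, 0-11-, 00-10, 01--1, 011--, 10-01, 11-10, 1101-}
Coverage chart:
  m1: --001 ←essential
  m4: 0-1-0 ←essential
  m6: --110,0-1-0,0-11-,00-10
  m7: 0-11- ←essential
  m11: -10-1,01--1
  m12: -11-0,0-1-0,011--
  m14: --110,-11-0,0-1-0,0-11-,011--
  m15: 0-11-,01--1,011--
  m17: --001,10-01
  m21: 10-01 ←essential
  m22: --110 ←essential
  m25: --001,-10-1
  m26: 11-10,1101-
  m27: -10-1,1101-
  m30: --110,-11-0,11-10
Essential: --001, --110, 0-1-0, 0-11-, 10-01

YES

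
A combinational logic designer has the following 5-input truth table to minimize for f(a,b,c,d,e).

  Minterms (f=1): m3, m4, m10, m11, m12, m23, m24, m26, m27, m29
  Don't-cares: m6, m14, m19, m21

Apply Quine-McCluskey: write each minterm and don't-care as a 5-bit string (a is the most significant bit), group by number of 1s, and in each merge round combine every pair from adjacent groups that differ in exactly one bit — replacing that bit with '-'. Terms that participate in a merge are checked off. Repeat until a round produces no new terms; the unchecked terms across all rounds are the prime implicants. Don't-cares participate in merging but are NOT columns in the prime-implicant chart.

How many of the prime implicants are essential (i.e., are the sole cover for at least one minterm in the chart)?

[col 0] 00011*, 00100*, 00110*, 01010*, 01011*, 01100*, 01110*, 10011*, 10101*, 10111*, 11000*, 11010*, 11011*, 11101*
[col 1] -0011*, -1010*, -1011*, 0-011*, 0-100*, 0-110*, 001-0*, 01-10, 0101-*, 011-0*, 1-011*, 1-101, 10-11, 101-1, 110-0, 1101-*
[col 2] --011, -101-, 0-1-0
Prime implicants: --011, -101-, 0-1-0, 01-10, 1-101, 10-11, 101-1, 110-0
PI chart (minterm → PIs covering it):
  3 | --011  (sole → essential)
  4 | 0-1-0  (sole → essential)
  10 | -101-,01-10
  11 | --011,-101-
  12 | 0-1-0  (sole → essential)
  23 | 10-11,101-1
  24 | 110-0  (sole → essential)
  26 | -101-,110-0
  27 | --011,-101-
  29 | 1-101  (sole → essential)
Essential prime implicants: --011, 0-1-0, 1-101, 110-0

4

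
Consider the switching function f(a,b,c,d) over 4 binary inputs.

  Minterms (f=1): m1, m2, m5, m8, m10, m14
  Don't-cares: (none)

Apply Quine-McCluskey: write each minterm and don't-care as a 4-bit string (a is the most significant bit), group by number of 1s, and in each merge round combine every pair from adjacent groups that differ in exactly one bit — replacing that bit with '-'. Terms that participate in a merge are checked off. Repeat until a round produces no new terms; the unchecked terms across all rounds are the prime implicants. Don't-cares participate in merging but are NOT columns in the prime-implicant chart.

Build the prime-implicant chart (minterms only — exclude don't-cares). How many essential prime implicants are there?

Round 0: 0001✓ 0010✓ 0101✓ 1000✓ 1010✓ 1110✓
Round 1: -010 0-01 1-10 10-0
PIs = {-010, 0-01, 1-10, 10-0}
Coverage chart:
  m1: 0-01 ←essential
  m2: -010 ←essential
  m5: 0-01 ←essential
  m8: 10-0 ←essential
  m10: -010,1-10,10-0
  m14: 1-10 ←essential
Essential: -010, 0-01, 1-10, 10-0

4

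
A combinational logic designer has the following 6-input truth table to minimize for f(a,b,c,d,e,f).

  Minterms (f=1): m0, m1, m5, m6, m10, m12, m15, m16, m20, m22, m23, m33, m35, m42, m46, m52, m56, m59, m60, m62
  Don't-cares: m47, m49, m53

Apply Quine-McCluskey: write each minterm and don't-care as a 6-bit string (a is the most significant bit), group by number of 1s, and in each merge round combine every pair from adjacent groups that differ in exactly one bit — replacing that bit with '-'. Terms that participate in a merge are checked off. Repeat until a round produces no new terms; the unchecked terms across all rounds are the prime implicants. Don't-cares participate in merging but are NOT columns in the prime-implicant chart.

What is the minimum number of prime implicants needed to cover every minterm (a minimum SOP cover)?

12

size-2^0 implicants → 000000(✓)  000001(✓)  000101(✓)  000110(✓)  001010(✓)  001100  001111(✓)  010000(✓)  010100(✓)  010110(✓)  010111(✓)  100001(✓)  100011(✓)  101010(✓)  101110(✓)  101111(✓)  110001(✓)  110100(✓)  110101(✓)  111000(✓)  111011  111100(✓)  111110(✓)
size-2^1 implicants → -00001  -01010  -01111  -10100  0-0000  0-0110  000-01  00000-  010-00  0101-0  01011-  1-0001  1-1110  1000-1  101-10  10111-  11-100  110-01  11010-  111-00  1111-0
Unchecked terms (primes): -00001, -01010, -01111, -10100, 0-0000, 0-0110, 000-01, 00000-, 001100, 010-00, 0101-0, 01011-, 1-0001, 1-1110, 1000-1, 101-10, 10111-, 11-100, 110-01, 11010-, 111-00, 111011, 1111-0
Minterm coverage:
  m0 ⊆ 0-0000,00000-
  m1 ⊆ -00001,000-01,00000-
  m5 ⊆ 000-01 [E]
  m6 ⊆ 0-0110 [E]
  m10 ⊆ -01010 [E]
  m12 ⊆ 001100 [E]
  m15 ⊆ -01111 [E]
  m16 ⊆ 0-0000,010-00
  m20 ⊆ -10100,010-00,0101-0
  m22 ⊆ 0-0110,0101-0,01011-
  m23 ⊆ 01011- [E]
  m33 ⊆ -00001,1-0001,1000-1
  m35 ⊆ 1000-1 [E]
  m42 ⊆ -01010,101-10
  m46 ⊆ 1-1110,101-10,10111-
  m52 ⊆ -10100,11-100,11010-
  m56 ⊆ 111-00 [E]
  m59 ⊆ 111011 [E]
  m60 ⊆ 11-100,111-00,1111-0
  m62 ⊆ 1-1110,1111-0
E = {-01010, -01111, 0-0110, 000-01, 001100, 01011-, 1000-1, 111-00, 111011}
Petrick residual → -10100, 0-0000, 1-1110
Cover = b'cd'ef' + b'cdef + bc'de'f' + a'c'd'e'f' + a'c'def' + a'b'c'e'f + a'b'cde'f' + a'bc'de + acdef' + ab'c'd'f + abce'f' + abcd'ef  |cover|=12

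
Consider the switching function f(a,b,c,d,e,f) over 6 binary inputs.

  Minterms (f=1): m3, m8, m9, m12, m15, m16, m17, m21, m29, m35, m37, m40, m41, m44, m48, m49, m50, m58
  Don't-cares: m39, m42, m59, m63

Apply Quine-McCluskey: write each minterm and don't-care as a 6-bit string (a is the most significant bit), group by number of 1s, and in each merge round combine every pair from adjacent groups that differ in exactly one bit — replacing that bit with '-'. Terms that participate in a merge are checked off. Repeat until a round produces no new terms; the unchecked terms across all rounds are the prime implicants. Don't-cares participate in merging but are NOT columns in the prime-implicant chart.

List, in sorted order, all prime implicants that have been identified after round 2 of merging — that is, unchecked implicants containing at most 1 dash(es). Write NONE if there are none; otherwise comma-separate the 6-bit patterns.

[col 0] 000011*, 001000*, 001001*, 001100*, 001111, 010000*, 010001*, 010101*, 011101*, 100011*, 100101*, 100111*, 101000*, 101001*, 101010*, 101100*, 110000*, 110001*, 110010*, 111010*, 111011*, 111111*
[col 1] -00011, -01000*, -01001*, -01100*, -10000*, -10001*, 001-00*, 00100-*, 01-101, 010-01, 01000-*, 1-1010, 100-11, 1001-1, 101-00*, 1010-0, 10100-*, 11-010, 1100-0, 11000-*, 111-11, 11101-
[col 2] -01-00, -0100-, -1000-
Prime implicants: -00011, -01-00, -0100-, -1000-, 001111, 01-101, 010-01, 1-1010, 100-11, 1001-1, 1010-0, 11-010, 1100-0, 111-11, 11101-

-00011, 001111, 01-101, 010-01, 1-1010, 100-11, 1001-1, 1010-0, 11-010, 1100-0, 111-11, 11101-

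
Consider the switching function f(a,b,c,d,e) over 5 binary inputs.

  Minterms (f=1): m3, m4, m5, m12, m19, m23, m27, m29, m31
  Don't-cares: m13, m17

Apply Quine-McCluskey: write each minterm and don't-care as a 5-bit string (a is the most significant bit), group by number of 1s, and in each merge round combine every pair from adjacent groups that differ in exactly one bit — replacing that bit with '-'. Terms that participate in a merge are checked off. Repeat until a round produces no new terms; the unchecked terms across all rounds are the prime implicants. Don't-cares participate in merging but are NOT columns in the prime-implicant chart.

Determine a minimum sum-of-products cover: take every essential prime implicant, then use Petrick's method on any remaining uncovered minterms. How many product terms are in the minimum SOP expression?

4

[col 0] 00011*, 00100*, 00101*, 01100*, 01101*, 10001*, 10011*, 10111*, 11011*, 11101*, 11111*
[col 1] -0011, -1101, 0-100*, 0-101*, 0010-*, 0110-*, 1-011*, 1-111*, 10-11*, 100-1, 11-11*, 111-1
[col 2] 0-10-, 1--11
Prime implicants: -0011, -1101, 0-10-, 1--11, 100-1, 111-1
PI chart (minterm → PIs covering it):
  3 | -0011  (sole → essential)
  4 | 0-10-  (sole → essential)
  5 | 0-10-  (sole → essential)
  12 | 0-10-  (sole → essential)
  19 | -0011,1--11,100-1
  23 | 1--11  (sole → essential)
  27 | 1--11  (sole → essential)
  29 | -1101,111-1
  31 | 1--11,111-1
Essential prime implicants: -0011, 0-10-, 1--11
Petrick residual → -1101
Minimum SOP uses 4 PIs: b'c'de + bcd'e + a'cd' + ade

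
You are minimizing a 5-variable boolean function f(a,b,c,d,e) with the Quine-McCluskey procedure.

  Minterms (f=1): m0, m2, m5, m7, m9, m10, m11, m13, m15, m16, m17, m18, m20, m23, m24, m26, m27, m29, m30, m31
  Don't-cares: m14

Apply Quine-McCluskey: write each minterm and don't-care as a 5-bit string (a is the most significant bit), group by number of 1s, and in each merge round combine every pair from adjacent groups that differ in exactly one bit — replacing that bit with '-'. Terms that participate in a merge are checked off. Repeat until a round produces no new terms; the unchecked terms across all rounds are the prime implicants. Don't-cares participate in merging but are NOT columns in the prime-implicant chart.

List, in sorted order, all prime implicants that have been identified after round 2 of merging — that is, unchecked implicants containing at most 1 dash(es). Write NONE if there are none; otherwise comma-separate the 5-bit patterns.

Round 0: 00000✓ 00010✓ 00101✓ 00111✓ 01001✓ 01010✓ 01011✓ 01101✓ 01110✓ 01111✓ 10000✓ 10001✓ 10010✓ 10100✓ 10111✓ 11000✓ 11010✓ 11011✓ 11101✓ 11110✓ 11111✓
Round 1: -0000✓ -0010✓ -0111✓ -1010✓ -1011✓ -1101✓ -1110✓ -1111✓ 0-010✓ 0-101✓ 0-111✓ 000-0✓ 001-1✓ 01-01✓ 01-10✓ 01-11✓ 010-1✓ 0101-✓ 011-1✓ 0111-✓ 1-000✓ 1-010✓ 1-111✓ 10-00 100-0✓ 1000- 11-10✓ 11-11✓ 110-0✓ 1101-✓ 111-1✓ 1111-✓
Round 2: --010 --111 -00-0 -1-10✓ -1-11✓ -101-✓ -11-1 -111-✓ 0-1-1 01--1 01-1-✓ 1-0-0 11-1-✓
Round 3: -1-1-
PIs = {--010, --111, -00-0, -1-1-, -11-1, 0-1-1, 01--1, 1-0-0, 10-00, 1000-}

10-00, 1000-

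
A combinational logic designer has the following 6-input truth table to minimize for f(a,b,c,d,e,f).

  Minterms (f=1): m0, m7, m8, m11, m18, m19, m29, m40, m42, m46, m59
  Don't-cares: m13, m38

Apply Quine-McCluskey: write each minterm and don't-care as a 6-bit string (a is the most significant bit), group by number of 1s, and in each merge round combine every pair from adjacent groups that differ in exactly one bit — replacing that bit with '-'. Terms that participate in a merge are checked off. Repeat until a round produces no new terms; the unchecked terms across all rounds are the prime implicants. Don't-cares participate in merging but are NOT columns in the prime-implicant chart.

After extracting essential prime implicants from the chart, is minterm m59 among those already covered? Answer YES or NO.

Round 0: 000000✓ 000111 001000✓ 001011 001101✓ 010010✓ 010011✓ 011101✓ 100110✓ 101000✓ 101010✓ 101110✓ 111011
Round 1: -01000 0-1101 00-000 01001- 10-110 101-10 1010-0
PIs = {-01000, 0-1101, 00-000, 000111, 001011, 01001-, 10-110, 101-10, 1010-0, 111011}
Coverage chart:
  m0: 00-000 ←essential
  m7: 000111 ←essential
  m8: -01000,00-000
  m11: 001011 ←essential
  m18: 01001- ←essential
  m19: 01001- ←essential
  m29: 0-1101 ←essential
  m40: -01000,1010-0
  m42: 101-10,1010-0
  m46: 10-110,101-10
  m59: 111011 ←essential
Essential: 0-1101, 00-000, 000111, 001011, 01001-, 111011

YES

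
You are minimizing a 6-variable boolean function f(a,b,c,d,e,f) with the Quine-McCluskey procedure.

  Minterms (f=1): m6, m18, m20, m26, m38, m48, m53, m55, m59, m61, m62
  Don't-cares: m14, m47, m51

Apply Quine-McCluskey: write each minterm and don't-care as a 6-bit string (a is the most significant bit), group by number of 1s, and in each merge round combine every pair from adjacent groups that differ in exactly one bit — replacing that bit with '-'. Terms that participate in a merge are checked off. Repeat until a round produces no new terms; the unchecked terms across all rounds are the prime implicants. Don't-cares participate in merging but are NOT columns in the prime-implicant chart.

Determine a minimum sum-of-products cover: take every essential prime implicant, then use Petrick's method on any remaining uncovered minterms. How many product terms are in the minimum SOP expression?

size-2^0 implicants → 000110(✓)  001110(✓)  010010(✓)  010100  011010(✓)  100110(✓)  101111  110000  110011(✓)  110101(✓)  110111(✓)  111011(✓)  111101(✓)  111110
size-2^1 implicants → -00110  00-110  01-010  11-011  11-101  110-11  1101-1
Unchecked terms (primes): -00110, 00-110, 01-010, 010100, 101111, 11-011, 11-101, 110-11, 110000, 1101-1, 111110
Minterm coverage:
  m6 ⊆ -00110,00-110
  m18 ⊆ 01-010 [E]
  m20 ⊆ 010100 [E]
  m26 ⊆ 01-010 [E]
  m38 ⊆ -00110 [E]
  m48 ⊆ 110000 [E]
  m53 ⊆ 11-101,1101-1
  m55 ⊆ 110-11,1101-1
  m59 ⊆ 11-011 [E]
  m61 ⊆ 11-101 [E]
  m62 ⊆ 111110 [E]
E = {-00110, 01-010, 010100, 11-011, 11-101, 110000, 111110}
Petrick residual → 110-11
Cover = b'c'def' + a'bd'ef' + a'bc'de'f' + abd'ef + abde'f + abc'ef + abc'd'e'f' + abcdef'  |cover|=8

8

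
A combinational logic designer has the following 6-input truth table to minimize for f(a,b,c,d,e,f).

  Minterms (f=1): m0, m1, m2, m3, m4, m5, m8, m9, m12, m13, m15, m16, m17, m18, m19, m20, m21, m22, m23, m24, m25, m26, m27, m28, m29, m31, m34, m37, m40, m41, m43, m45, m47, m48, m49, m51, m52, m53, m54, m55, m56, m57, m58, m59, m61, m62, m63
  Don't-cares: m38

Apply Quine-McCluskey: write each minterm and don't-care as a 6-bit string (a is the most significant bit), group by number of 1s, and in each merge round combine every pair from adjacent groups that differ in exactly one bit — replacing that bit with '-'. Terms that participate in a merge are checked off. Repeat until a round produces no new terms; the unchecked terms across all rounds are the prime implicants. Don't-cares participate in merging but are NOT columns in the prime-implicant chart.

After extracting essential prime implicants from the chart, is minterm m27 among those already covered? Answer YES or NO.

[col 0] 000000*, 000001*, 000010*, 000011*, 000100*, 000101*, 001000*, 001001*, 001100*, 001101*, 001111*, 010000*, 010001*, 010010*, 010011*, 010100*, 010101*, 010110*, 010111*, 011000*, 011001*, 011010*, 011011*, 011100*, 011101*, 011111*, 100010*, 100101*, 100110*, 101000*, 101001*, 101011*, 101101*, 101111*, 110000*, 110001*, 110011*, 110100*, 110101*, 110110*, 110111*, 111000*, 111001*, 111010*, 111011*, 111101*, 111110*, 111111*
[col 1] -00010, -00101*, -01000*, -01001*, -01101*, -01111*, -10000*, -10001*, -10011*, -10100*, -10101*, -10110*, -10111*, -11000*, -11001*, -11010*, -11011*, -11101*, -11111*, 0-0000*, 0-0001*, 0-0010*, 0-0011*, 0-0100*, 0-0101*, 0-1000*, 0-1001*, 0-1100*, 0-1101*, 0-1111*, 00-000*, 00-001*, 00-100*, 00-101*, 000-00*, 000-01*, 0000-0*, 0000-1*, 00000-*, 00001-*, 00010-*, 001-00*, 001-01*, 00100-*, 0011-1*, 00110-*, 01-000*, 01-001*, 01-010*, 01-011*, 01-100*, 01-101*, 01-111*, 010-00*, 010-01*, 010-10*, 010-11*, 0100-0*, 0100-1*, 01000-*, 01001-*, 0101-0*, 0101-1*, 01010-*, 01011-*, 011-00*, 011-01*, 011-11*, 0110-0*, 0110-1*, 01100-*, 01101-*, 0111-1*, 01110-*, 1-0101*, 1-0110, 1-1000*, 1-1001*, 1-1011*, 1-1101*, 1-1111*, 10-101*, 100-10, 101-01*, 101-11*, 1010-1*, 10100-*, 1011-1*, 11-000*, 11-001*, 11-011*, 11-101*, 11-110*, 11-111*, 110-00*, 110-01*, 110-11*, 1100-1*, 11000-*, 1101-0*, 1101-1*, 11010-*, 11011-*, 111-01*, 111-10*, 111-11*, 1110-0*, 1110-1*, 11100-*, 11101-*, 1111-1*, 11111-*
[col 2] --0101*, --1000*, --1001*, --1101*, --1111*, -0-101*, -01-01*, -0100-*, -011-1*, -1-000*, -1-001*, -1-011*, -1-101*, -1-111*, -10-00*, -10-01*, -10-11*, -100-1*, -1000-*, -101-0*, -101-1*, -1010-*, -1011-*, -11-01*, -11-11*, -110-0*, -110-1*, -1100-*, -1101-*, -111-1*, 0--000*, 0--001*, 0--100*, 0--101*, 0-0-00*, 0-0-01*, 0-00-0*, 0-00-1*, 0-000-*, 0-001-*, 0-010-*, 0-1-00*, 0-1-01*, 0-100-*, 0-11-1*, 0-110-*, 00--00*, 00--01*, 00-00-*, 00-10-*, 000-0-*, 0000--*, 001-0-*, 01--00*, 01--01*, 01--11*, 01-0-0*, 01-0-1*, 01-00-*, 01-01-*, 01-1-1*, 01-10-*, 010--0*, 010--1*, 010-0-*, 010-1-*, 0100--*, 0101--*, 011--1*, 011-0-*, 0110--*, 1--101*, 1-1-01*, 1-1-11*, 1-10-1*, 1-100-*, 1-11-1*, 101--1*, 11--01*, 11--11*, 11-0-1*, 11-00-*, 11-1-1*, 11-11-, 110--1*, 110-0-*, 1101--*, 111--1*, 111-1-, 1110--*
[col 3] ---101, --1-01, --100-, --11-1, -1--01*, -1--11*, -1-0-1*, -1-00-, -1-1-1*, -10--1*, -10-0-, -101--, -11--1*, -110--, 0---00*, 0---01*, 0--00-*, 0--10-*, 0-0-0-*, 0-00--, 0-1-0-*, 00--0-*, 01---1*, 01--0-*, 01-0--, 010---, 1-1--1, 11---1*
[col 4] -1---1, 0---0-
Prime implicants: ---101, --1-01, --100-, --11-1, -00010, -1---1, -1-00-, -10-0-, -101--, -110--, 0---0-, 0-00--, 01-0--, 010---, 1-0110, 1-1--1, 100-10, 11-11-, 111-1-
PI chart (minterm → PIs covering it):
  0 | 0---0-,0-00--
  1 | 0---0-,0-00--
  2 | -00010,0-00--
  3 | 0-00--  (sole → essential)
  4 | 0---0-  (sole → essential)
  5 | ---101,0---0-
  8 | --100-,0---0-
  9 | --1-01,--100-,0---0-
  12 | 0---0-  (sole → essential)
  13 | ---101,--1-01,--11-1,0---0-
  15 | --11-1  (sole → essential)
  16 | -1-00-,-10-0-,0---0-,0-00--,01-0--,010---
  17 | -1---1,-1-00-,-10-0-,0---0-,0-00--,01-0--,010---
  18 | 0-00--,01-0--,010---
  19 | -1---1,0-00--,01-0--,010---
  20 | -10-0-,-101--,0---0-,010---
  21 | ---101,-1---1,-10-0-,-101--,0---0-,010---
  22 | -101--,010---
  23 | -1---1,-101--,010---
  24 | --100-,-1-00-,-110--,0---0-,01-0--
  25 | --1-01,--100-,-1---1,-1-00-,-110--,0---0-,01-0--
  26 | -110--,01-0--
  27 | -1---1,-110--,01-0--
  28 | 0---0-  (sole → essential)
  29 | ---101,--1-01,--11-1,-1---1,0---0-
  31 | --11-1,-1---1
  34 | -00010,100-10
  37 | ---101  (sole → essential)
  40 | --100-  (sole → essential)
  41 | --1-01,--100-,1-1--1
  43 | 1-1--1  (sole → essential)
  45 | ---101,--1-01,--11-1,1-1--1
  47 | --11-1,1-1--1
  48 | -1-00-,-10-0-
  49 | -1---1,-1-00-,-10-0-
  51 | -1---1  (sole → essential)
  52 | -10-0-,-101--
  53 | ---101,-1---1,-10-0-,-101--
  54 | -101--,1-0110,11-11-
  55 | -1---1,-101--,11-11-
  56 | --100-,-1-00-,-110--
  57 | --1-01,--100-,-1---1,-1-00-,-110--,1-1--1
  58 | -110--,111-1-
  59 | -1---1,-110--,1-1--1,111-1-
  61 | ---101,--1-01,--11-1,-1---1,1-1--1
  62 | 11-11-,111-1-
  63 | --11-1,-1---1,1-1--1,11-11-,111-1-
Essential prime implicants: ---101, --100-, --11-1, -1---1, 0---0-, 0-00--, 1-1--1

YES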